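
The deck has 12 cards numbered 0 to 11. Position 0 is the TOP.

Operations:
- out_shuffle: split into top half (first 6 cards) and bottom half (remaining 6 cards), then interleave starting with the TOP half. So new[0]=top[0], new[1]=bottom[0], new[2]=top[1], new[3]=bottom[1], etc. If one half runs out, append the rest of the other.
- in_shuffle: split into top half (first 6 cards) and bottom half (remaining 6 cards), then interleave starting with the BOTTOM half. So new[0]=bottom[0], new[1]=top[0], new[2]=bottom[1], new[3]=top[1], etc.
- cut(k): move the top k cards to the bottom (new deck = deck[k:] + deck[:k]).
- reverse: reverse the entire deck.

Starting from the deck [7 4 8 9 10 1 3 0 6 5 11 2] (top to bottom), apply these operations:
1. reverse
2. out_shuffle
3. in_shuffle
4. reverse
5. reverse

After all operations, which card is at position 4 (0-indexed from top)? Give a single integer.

After op 1 (reverse): [2 11 5 6 0 3 1 10 9 8 4 7]
After op 2 (out_shuffle): [2 1 11 10 5 9 6 8 0 4 3 7]
After op 3 (in_shuffle): [6 2 8 1 0 11 4 10 3 5 7 9]
After op 4 (reverse): [9 7 5 3 10 4 11 0 1 8 2 6]
After op 5 (reverse): [6 2 8 1 0 11 4 10 3 5 7 9]
Position 4: card 0.

Answer: 0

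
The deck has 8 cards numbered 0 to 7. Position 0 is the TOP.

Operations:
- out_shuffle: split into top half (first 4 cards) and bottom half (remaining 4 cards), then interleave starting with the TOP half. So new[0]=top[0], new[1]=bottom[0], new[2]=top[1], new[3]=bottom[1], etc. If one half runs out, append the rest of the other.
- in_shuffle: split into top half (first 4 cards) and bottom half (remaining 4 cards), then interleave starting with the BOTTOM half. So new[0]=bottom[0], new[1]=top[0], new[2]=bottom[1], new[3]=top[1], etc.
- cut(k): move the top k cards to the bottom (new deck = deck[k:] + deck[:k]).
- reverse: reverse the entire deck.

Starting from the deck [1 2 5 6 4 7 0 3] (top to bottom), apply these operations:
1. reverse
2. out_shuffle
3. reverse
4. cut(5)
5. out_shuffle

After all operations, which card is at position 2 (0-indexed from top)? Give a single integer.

After op 1 (reverse): [3 0 7 4 6 5 2 1]
After op 2 (out_shuffle): [3 6 0 5 7 2 4 1]
After op 3 (reverse): [1 4 2 7 5 0 6 3]
After op 4 (cut(5)): [0 6 3 1 4 2 7 5]
After op 5 (out_shuffle): [0 4 6 2 3 7 1 5]
Position 2: card 6.

Answer: 6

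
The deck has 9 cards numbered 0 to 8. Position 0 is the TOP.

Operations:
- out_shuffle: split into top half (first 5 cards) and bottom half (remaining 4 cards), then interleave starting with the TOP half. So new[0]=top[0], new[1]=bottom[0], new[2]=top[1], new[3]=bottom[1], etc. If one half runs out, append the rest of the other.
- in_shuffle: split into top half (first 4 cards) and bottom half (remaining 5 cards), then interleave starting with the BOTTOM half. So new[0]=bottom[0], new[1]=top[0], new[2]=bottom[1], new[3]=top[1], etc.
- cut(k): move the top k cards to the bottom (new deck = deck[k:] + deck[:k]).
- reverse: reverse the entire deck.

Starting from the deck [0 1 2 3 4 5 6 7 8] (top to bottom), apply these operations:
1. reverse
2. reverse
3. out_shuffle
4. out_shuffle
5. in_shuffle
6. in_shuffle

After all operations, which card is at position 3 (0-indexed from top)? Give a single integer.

After op 1 (reverse): [8 7 6 5 4 3 2 1 0]
After op 2 (reverse): [0 1 2 3 4 5 6 7 8]
After op 3 (out_shuffle): [0 5 1 6 2 7 3 8 4]
After op 4 (out_shuffle): [0 7 5 3 1 8 6 4 2]
After op 5 (in_shuffle): [1 0 8 7 6 5 4 3 2]
After op 6 (in_shuffle): [6 1 5 0 4 8 3 7 2]
Position 3: card 0.

Answer: 0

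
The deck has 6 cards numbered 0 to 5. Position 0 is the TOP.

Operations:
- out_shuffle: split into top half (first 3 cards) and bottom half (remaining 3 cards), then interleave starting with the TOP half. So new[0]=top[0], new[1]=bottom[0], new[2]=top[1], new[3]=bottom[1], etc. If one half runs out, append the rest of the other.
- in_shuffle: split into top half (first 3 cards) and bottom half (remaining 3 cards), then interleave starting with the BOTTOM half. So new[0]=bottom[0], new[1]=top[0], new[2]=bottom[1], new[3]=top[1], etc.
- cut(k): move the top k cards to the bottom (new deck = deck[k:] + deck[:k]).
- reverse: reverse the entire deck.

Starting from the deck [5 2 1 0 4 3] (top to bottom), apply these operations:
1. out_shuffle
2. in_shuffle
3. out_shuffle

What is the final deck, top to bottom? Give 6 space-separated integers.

After op 1 (out_shuffle): [5 0 2 4 1 3]
After op 2 (in_shuffle): [4 5 1 0 3 2]
After op 3 (out_shuffle): [4 0 5 3 1 2]

Answer: 4 0 5 3 1 2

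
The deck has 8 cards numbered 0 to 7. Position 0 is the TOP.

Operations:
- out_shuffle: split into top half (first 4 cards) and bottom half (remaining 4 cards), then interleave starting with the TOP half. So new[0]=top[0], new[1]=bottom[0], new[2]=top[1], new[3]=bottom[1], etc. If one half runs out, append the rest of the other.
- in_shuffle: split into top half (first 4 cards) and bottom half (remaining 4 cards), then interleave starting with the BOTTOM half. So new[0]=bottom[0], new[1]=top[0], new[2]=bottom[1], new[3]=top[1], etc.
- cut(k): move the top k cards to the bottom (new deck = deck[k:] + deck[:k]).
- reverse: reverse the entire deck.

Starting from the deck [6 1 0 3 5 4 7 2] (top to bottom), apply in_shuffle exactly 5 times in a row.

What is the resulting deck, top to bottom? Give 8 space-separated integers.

After op 1 (in_shuffle): [5 6 4 1 7 0 2 3]
After op 2 (in_shuffle): [7 5 0 6 2 4 3 1]
After op 3 (in_shuffle): [2 7 4 5 3 0 1 6]
After op 4 (in_shuffle): [3 2 0 7 1 4 6 5]
After op 5 (in_shuffle): [1 3 4 2 6 0 5 7]

Answer: 1 3 4 2 6 0 5 7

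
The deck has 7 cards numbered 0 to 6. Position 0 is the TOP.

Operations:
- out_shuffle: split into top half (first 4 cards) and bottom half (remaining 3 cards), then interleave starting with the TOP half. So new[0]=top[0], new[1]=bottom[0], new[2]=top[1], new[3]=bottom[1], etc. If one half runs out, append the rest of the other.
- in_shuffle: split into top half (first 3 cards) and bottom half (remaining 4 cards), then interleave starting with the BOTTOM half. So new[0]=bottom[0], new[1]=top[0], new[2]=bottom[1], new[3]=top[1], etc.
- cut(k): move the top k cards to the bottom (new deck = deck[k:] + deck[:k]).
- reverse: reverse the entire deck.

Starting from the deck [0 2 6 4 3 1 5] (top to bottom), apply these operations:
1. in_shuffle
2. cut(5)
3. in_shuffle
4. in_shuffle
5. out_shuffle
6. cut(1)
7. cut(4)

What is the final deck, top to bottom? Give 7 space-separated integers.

After op 1 (in_shuffle): [4 0 3 2 1 6 5]
After op 2 (cut(5)): [6 5 4 0 3 2 1]
After op 3 (in_shuffle): [0 6 3 5 2 4 1]
After op 4 (in_shuffle): [5 0 2 6 4 3 1]
After op 5 (out_shuffle): [5 4 0 3 2 1 6]
After op 6 (cut(1)): [4 0 3 2 1 6 5]
After op 7 (cut(4)): [1 6 5 4 0 3 2]

Answer: 1 6 5 4 0 3 2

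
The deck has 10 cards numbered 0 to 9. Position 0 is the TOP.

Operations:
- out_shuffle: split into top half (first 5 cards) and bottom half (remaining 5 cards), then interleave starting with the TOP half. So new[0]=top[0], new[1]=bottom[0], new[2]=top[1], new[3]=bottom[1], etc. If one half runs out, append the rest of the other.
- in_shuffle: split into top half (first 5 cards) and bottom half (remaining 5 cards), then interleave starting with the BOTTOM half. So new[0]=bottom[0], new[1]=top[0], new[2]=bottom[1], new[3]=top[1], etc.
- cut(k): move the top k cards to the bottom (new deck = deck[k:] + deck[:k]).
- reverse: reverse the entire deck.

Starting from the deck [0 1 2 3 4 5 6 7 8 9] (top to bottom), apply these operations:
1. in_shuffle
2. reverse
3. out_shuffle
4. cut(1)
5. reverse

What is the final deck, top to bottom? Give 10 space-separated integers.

After op 1 (in_shuffle): [5 0 6 1 7 2 8 3 9 4]
After op 2 (reverse): [4 9 3 8 2 7 1 6 0 5]
After op 3 (out_shuffle): [4 7 9 1 3 6 8 0 2 5]
After op 4 (cut(1)): [7 9 1 3 6 8 0 2 5 4]
After op 5 (reverse): [4 5 2 0 8 6 3 1 9 7]

Answer: 4 5 2 0 8 6 3 1 9 7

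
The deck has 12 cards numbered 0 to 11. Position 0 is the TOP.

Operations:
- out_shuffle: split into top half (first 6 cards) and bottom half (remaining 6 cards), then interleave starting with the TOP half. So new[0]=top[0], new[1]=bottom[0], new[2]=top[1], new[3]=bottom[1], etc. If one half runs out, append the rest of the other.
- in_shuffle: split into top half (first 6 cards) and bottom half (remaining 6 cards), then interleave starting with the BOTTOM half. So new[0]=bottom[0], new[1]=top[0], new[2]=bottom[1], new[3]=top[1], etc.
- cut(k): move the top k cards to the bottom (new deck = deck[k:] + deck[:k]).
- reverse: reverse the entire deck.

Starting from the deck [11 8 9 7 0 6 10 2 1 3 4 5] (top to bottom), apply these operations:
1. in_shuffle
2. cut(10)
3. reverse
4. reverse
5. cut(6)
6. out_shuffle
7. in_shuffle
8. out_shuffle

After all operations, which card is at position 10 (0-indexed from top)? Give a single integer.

Answer: 9

Derivation:
After op 1 (in_shuffle): [10 11 2 8 1 9 3 7 4 0 5 6]
After op 2 (cut(10)): [5 6 10 11 2 8 1 9 3 7 4 0]
After op 3 (reverse): [0 4 7 3 9 1 8 2 11 10 6 5]
After op 4 (reverse): [5 6 10 11 2 8 1 9 3 7 4 0]
After op 5 (cut(6)): [1 9 3 7 4 0 5 6 10 11 2 8]
After op 6 (out_shuffle): [1 5 9 6 3 10 7 11 4 2 0 8]
After op 7 (in_shuffle): [7 1 11 5 4 9 2 6 0 3 8 10]
After op 8 (out_shuffle): [7 2 1 6 11 0 5 3 4 8 9 10]
Position 10: card 9.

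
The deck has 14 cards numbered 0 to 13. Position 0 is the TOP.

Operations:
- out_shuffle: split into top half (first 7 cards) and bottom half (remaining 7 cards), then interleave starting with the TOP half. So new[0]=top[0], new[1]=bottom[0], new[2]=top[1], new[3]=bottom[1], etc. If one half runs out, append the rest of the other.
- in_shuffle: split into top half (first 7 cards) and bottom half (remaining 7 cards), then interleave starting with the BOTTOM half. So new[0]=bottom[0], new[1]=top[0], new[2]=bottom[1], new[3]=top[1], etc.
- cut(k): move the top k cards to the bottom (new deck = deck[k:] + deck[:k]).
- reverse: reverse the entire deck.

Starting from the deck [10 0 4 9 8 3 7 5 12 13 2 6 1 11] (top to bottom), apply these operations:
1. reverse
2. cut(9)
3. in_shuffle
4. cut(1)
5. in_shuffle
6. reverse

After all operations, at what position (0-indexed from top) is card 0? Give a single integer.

Answer: 0

Derivation:
After op 1 (reverse): [11 1 6 2 13 12 5 7 3 8 9 4 0 10]
After op 2 (cut(9)): [8 9 4 0 10 11 1 6 2 13 12 5 7 3]
After op 3 (in_shuffle): [6 8 2 9 13 4 12 0 5 10 7 11 3 1]
After op 4 (cut(1)): [8 2 9 13 4 12 0 5 10 7 11 3 1 6]
After op 5 (in_shuffle): [5 8 10 2 7 9 11 13 3 4 1 12 6 0]
After op 6 (reverse): [0 6 12 1 4 3 13 11 9 7 2 10 8 5]
Card 0 is at position 0.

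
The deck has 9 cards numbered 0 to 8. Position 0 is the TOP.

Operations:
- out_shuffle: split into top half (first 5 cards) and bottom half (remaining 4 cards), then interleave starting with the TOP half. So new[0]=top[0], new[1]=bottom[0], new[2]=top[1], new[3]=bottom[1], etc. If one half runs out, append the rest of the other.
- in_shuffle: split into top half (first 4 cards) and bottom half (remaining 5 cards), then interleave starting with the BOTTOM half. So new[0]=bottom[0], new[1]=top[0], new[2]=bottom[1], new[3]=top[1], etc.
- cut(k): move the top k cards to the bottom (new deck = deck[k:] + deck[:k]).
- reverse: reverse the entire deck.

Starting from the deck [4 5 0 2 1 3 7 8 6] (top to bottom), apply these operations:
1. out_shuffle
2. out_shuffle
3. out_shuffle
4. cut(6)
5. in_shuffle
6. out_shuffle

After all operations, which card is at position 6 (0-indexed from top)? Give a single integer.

After op 1 (out_shuffle): [4 3 5 7 0 8 2 6 1]
After op 2 (out_shuffle): [4 8 3 2 5 6 7 1 0]
After op 3 (out_shuffle): [4 6 8 7 3 1 2 0 5]
After op 4 (cut(6)): [2 0 5 4 6 8 7 3 1]
After op 5 (in_shuffle): [6 2 8 0 7 5 3 4 1]
After op 6 (out_shuffle): [6 5 2 3 8 4 0 1 7]
Position 6: card 0.

Answer: 0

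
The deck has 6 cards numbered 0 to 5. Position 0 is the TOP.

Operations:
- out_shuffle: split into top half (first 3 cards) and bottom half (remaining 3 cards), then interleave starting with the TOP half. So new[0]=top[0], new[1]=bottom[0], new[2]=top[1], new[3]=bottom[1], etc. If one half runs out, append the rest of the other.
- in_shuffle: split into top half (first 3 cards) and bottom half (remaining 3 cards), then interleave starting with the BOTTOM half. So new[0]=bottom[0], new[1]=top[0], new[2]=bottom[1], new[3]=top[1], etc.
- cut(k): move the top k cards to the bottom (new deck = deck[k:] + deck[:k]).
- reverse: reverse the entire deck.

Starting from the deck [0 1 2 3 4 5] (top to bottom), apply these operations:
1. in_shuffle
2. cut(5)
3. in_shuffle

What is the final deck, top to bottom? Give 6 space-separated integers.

Answer: 4 2 1 3 5 0

Derivation:
After op 1 (in_shuffle): [3 0 4 1 5 2]
After op 2 (cut(5)): [2 3 0 4 1 5]
After op 3 (in_shuffle): [4 2 1 3 5 0]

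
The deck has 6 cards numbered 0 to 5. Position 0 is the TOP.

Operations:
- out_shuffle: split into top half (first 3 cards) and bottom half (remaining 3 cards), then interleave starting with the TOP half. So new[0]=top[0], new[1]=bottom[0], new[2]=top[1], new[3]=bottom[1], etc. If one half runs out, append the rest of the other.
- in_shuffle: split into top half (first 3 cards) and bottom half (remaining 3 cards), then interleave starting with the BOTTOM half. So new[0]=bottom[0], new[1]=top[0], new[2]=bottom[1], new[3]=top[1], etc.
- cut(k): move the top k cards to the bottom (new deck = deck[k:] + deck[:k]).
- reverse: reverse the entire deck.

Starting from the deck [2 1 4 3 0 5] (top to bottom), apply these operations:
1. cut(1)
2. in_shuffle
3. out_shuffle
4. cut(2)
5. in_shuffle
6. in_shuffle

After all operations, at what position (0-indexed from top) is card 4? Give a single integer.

After op 1 (cut(1)): [1 4 3 0 5 2]
After op 2 (in_shuffle): [0 1 5 4 2 3]
After op 3 (out_shuffle): [0 4 1 2 5 3]
After op 4 (cut(2)): [1 2 5 3 0 4]
After op 5 (in_shuffle): [3 1 0 2 4 5]
After op 6 (in_shuffle): [2 3 4 1 5 0]
Card 4 is at position 2.

Answer: 2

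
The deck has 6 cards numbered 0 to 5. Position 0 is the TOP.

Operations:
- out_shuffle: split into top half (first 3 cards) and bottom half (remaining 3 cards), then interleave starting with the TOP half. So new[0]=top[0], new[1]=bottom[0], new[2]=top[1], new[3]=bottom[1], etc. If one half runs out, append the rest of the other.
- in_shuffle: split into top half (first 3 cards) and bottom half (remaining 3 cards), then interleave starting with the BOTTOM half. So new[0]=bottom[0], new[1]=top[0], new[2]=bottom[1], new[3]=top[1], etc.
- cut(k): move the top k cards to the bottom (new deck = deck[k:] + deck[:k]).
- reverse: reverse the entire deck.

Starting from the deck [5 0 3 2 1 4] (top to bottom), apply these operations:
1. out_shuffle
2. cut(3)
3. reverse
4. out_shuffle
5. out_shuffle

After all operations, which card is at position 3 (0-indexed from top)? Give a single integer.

After op 1 (out_shuffle): [5 2 0 1 3 4]
After op 2 (cut(3)): [1 3 4 5 2 0]
After op 3 (reverse): [0 2 5 4 3 1]
After op 4 (out_shuffle): [0 4 2 3 5 1]
After op 5 (out_shuffle): [0 3 4 5 2 1]
Position 3: card 5.

Answer: 5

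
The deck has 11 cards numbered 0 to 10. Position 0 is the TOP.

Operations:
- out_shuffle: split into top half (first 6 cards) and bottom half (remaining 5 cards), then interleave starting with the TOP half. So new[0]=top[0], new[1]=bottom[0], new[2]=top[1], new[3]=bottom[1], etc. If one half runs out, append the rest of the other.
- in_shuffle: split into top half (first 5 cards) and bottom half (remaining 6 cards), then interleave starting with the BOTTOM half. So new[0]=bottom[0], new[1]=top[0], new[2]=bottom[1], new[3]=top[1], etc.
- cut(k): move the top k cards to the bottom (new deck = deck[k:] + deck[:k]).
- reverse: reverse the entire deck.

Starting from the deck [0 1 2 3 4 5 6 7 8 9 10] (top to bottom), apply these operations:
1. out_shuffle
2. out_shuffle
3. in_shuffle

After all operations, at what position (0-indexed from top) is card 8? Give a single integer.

After op 1 (out_shuffle): [0 6 1 7 2 8 3 9 4 10 5]
After op 2 (out_shuffle): [0 3 6 9 1 4 7 10 2 5 8]
After op 3 (in_shuffle): [4 0 7 3 10 6 2 9 5 1 8]
Card 8 is at position 10.

Answer: 10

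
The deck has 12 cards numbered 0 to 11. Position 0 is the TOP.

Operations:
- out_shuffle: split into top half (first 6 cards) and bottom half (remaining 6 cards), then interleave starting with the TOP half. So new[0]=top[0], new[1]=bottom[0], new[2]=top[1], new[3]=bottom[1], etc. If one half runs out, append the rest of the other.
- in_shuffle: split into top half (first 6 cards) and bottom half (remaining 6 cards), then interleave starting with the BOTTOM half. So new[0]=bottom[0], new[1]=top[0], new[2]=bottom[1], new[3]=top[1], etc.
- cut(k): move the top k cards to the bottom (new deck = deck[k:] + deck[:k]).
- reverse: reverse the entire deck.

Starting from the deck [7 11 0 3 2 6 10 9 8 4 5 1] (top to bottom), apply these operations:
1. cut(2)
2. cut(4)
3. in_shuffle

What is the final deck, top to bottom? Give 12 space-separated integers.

Answer: 7 10 11 9 0 8 3 4 2 5 6 1

Derivation:
After op 1 (cut(2)): [0 3 2 6 10 9 8 4 5 1 7 11]
After op 2 (cut(4)): [10 9 8 4 5 1 7 11 0 3 2 6]
After op 3 (in_shuffle): [7 10 11 9 0 8 3 4 2 5 6 1]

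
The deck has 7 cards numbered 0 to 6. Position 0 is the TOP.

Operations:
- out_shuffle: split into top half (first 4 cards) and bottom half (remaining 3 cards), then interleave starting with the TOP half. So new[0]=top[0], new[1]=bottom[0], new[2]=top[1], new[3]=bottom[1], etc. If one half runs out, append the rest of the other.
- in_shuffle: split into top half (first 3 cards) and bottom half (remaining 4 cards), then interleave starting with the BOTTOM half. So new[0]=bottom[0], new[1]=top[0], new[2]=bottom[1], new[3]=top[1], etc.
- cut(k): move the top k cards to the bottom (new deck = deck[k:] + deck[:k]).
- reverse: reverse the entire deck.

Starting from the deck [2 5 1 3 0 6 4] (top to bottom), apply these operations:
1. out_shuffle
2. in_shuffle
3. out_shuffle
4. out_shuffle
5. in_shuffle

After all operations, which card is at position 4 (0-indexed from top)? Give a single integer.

After op 1 (out_shuffle): [2 0 5 6 1 4 3]
After op 2 (in_shuffle): [6 2 1 0 4 5 3]
After op 3 (out_shuffle): [6 4 2 5 1 3 0]
After op 4 (out_shuffle): [6 1 4 3 2 0 5]
After op 5 (in_shuffle): [3 6 2 1 0 4 5]
Position 4: card 0.

Answer: 0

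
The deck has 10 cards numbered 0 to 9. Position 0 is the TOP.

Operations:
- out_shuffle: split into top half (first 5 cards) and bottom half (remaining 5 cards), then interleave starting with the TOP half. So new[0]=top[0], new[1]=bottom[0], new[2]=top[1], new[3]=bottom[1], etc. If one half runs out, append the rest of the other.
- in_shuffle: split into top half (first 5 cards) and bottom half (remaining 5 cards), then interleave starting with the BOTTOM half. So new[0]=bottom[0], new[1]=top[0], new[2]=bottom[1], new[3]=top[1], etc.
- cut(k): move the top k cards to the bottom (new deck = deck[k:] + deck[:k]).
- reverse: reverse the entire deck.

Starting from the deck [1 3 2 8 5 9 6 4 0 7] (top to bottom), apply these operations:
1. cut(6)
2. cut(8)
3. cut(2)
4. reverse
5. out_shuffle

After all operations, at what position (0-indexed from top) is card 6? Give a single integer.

After op 1 (cut(6)): [6 4 0 7 1 3 2 8 5 9]
After op 2 (cut(8)): [5 9 6 4 0 7 1 3 2 8]
After op 3 (cut(2)): [6 4 0 7 1 3 2 8 5 9]
After op 4 (reverse): [9 5 8 2 3 1 7 0 4 6]
After op 5 (out_shuffle): [9 1 5 7 8 0 2 4 3 6]
Card 6 is at position 9.

Answer: 9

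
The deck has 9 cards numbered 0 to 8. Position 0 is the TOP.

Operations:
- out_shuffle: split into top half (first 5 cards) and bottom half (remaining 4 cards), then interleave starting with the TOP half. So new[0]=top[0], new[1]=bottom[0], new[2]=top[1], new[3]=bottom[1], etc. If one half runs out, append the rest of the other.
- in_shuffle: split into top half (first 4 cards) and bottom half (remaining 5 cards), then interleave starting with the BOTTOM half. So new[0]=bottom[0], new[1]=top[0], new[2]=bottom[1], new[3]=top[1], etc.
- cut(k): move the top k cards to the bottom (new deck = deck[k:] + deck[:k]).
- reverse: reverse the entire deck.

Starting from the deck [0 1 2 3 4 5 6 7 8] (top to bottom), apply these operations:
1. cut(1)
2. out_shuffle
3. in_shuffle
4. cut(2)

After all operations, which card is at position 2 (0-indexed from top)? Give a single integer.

After op 1 (cut(1)): [1 2 3 4 5 6 7 8 0]
After op 2 (out_shuffle): [1 6 2 7 3 8 4 0 5]
After op 3 (in_shuffle): [3 1 8 6 4 2 0 7 5]
After op 4 (cut(2)): [8 6 4 2 0 7 5 3 1]
Position 2: card 4.

Answer: 4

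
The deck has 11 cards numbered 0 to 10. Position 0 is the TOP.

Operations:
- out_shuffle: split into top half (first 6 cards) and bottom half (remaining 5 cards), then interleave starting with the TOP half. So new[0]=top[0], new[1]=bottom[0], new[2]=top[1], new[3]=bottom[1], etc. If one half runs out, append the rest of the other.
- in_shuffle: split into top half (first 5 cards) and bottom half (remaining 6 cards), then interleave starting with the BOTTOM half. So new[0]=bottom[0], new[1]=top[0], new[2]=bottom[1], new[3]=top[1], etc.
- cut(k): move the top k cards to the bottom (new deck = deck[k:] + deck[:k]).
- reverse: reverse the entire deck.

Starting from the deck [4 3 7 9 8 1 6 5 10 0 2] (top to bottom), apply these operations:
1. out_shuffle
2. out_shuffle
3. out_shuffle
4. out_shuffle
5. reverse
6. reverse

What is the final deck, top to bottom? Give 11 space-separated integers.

After op 1 (out_shuffle): [4 6 3 5 7 10 9 0 8 2 1]
After op 2 (out_shuffle): [4 9 6 0 3 8 5 2 7 1 10]
After op 3 (out_shuffle): [4 5 9 2 6 7 0 1 3 10 8]
After op 4 (out_shuffle): [4 0 5 1 9 3 2 10 6 8 7]
After op 5 (reverse): [7 8 6 10 2 3 9 1 5 0 4]
After op 6 (reverse): [4 0 5 1 9 3 2 10 6 8 7]

Answer: 4 0 5 1 9 3 2 10 6 8 7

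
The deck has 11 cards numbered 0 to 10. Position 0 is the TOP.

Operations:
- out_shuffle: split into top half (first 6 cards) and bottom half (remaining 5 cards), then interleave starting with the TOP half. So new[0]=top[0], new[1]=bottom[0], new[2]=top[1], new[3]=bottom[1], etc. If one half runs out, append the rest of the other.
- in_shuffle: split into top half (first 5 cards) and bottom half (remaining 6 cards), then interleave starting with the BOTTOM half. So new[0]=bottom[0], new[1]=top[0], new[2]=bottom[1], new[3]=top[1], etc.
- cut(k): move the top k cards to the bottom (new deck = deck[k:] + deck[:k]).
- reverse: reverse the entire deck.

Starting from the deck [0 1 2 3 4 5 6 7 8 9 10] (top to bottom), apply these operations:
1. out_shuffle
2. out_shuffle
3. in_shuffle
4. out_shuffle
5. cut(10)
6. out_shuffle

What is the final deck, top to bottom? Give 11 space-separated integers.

After op 1 (out_shuffle): [0 6 1 7 2 8 3 9 4 10 5]
After op 2 (out_shuffle): [0 3 6 9 1 4 7 10 2 5 8]
After op 3 (in_shuffle): [4 0 7 3 10 6 2 9 5 1 8]
After op 4 (out_shuffle): [4 2 0 9 7 5 3 1 10 8 6]
After op 5 (cut(10)): [6 4 2 0 9 7 5 3 1 10 8]
After op 6 (out_shuffle): [6 5 4 3 2 1 0 10 9 8 7]

Answer: 6 5 4 3 2 1 0 10 9 8 7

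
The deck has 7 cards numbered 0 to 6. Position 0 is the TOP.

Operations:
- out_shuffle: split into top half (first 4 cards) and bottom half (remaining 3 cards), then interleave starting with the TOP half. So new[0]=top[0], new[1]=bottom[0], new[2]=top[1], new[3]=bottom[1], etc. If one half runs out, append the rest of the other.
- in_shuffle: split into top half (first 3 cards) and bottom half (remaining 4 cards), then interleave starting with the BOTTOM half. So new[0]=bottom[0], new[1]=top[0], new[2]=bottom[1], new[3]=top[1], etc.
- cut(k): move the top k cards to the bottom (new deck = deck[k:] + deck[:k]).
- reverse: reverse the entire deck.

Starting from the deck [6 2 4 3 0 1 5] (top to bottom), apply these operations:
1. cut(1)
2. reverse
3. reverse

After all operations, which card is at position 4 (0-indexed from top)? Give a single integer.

After op 1 (cut(1)): [2 4 3 0 1 5 6]
After op 2 (reverse): [6 5 1 0 3 4 2]
After op 3 (reverse): [2 4 3 0 1 5 6]
Position 4: card 1.

Answer: 1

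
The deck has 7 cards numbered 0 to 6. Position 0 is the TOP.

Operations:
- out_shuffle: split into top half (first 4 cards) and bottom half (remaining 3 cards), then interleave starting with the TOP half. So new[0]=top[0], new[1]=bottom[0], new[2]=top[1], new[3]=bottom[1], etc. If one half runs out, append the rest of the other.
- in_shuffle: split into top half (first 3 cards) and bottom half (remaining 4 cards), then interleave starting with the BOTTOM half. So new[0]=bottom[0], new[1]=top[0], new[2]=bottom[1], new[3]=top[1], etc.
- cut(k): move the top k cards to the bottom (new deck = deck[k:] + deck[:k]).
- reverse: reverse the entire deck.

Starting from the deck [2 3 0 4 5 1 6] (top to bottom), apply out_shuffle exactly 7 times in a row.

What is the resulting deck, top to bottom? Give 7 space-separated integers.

After op 1 (out_shuffle): [2 5 3 1 0 6 4]
After op 2 (out_shuffle): [2 0 5 6 3 4 1]
After op 3 (out_shuffle): [2 3 0 4 5 1 6]
After op 4 (out_shuffle): [2 5 3 1 0 6 4]
After op 5 (out_shuffle): [2 0 5 6 3 4 1]
After op 6 (out_shuffle): [2 3 0 4 5 1 6]
After op 7 (out_shuffle): [2 5 3 1 0 6 4]

Answer: 2 5 3 1 0 6 4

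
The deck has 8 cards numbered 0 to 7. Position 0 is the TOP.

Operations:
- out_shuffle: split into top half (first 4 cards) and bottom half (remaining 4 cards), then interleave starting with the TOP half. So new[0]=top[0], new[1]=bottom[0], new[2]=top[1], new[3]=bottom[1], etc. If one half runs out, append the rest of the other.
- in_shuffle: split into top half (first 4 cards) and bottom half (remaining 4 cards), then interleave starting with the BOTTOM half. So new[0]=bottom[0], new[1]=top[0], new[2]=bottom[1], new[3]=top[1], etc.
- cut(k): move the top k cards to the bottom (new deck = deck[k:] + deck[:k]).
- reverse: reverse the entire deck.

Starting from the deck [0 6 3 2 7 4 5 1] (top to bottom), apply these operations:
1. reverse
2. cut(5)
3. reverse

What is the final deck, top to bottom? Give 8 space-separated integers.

After op 1 (reverse): [1 5 4 7 2 3 6 0]
After op 2 (cut(5)): [3 6 0 1 5 4 7 2]
After op 3 (reverse): [2 7 4 5 1 0 6 3]

Answer: 2 7 4 5 1 0 6 3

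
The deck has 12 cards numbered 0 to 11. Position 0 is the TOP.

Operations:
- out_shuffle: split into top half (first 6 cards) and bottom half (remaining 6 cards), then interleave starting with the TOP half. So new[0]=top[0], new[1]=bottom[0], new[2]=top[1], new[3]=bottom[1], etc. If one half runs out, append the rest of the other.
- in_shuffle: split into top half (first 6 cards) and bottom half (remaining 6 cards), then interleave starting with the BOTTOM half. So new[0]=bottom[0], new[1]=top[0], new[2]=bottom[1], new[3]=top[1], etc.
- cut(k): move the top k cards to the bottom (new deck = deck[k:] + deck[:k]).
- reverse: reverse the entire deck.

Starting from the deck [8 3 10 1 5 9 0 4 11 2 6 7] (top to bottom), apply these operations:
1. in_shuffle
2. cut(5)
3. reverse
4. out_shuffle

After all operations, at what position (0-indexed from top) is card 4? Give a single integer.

After op 1 (in_shuffle): [0 8 4 3 11 10 2 1 6 5 7 9]
After op 2 (cut(5)): [10 2 1 6 5 7 9 0 8 4 3 11]
After op 3 (reverse): [11 3 4 8 0 9 7 5 6 1 2 10]
After op 4 (out_shuffle): [11 7 3 5 4 6 8 1 0 2 9 10]
Card 4 is at position 4.

Answer: 4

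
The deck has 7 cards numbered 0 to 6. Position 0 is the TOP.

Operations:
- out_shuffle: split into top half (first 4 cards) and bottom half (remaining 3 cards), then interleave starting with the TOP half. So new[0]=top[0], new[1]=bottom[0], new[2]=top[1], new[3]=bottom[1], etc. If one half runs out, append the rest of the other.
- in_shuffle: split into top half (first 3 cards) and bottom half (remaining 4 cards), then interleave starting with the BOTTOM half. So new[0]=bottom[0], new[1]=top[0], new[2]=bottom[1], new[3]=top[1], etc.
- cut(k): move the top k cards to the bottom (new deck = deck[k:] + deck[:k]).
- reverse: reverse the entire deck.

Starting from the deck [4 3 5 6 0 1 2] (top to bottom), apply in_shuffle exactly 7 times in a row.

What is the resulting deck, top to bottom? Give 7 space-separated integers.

Answer: 6 4 0 3 1 5 2

Derivation:
After op 1 (in_shuffle): [6 4 0 3 1 5 2]
After op 2 (in_shuffle): [3 6 1 4 5 0 2]
After op 3 (in_shuffle): [4 3 5 6 0 1 2]
After op 4 (in_shuffle): [6 4 0 3 1 5 2]
After op 5 (in_shuffle): [3 6 1 4 5 0 2]
After op 6 (in_shuffle): [4 3 5 6 0 1 2]
After op 7 (in_shuffle): [6 4 0 3 1 5 2]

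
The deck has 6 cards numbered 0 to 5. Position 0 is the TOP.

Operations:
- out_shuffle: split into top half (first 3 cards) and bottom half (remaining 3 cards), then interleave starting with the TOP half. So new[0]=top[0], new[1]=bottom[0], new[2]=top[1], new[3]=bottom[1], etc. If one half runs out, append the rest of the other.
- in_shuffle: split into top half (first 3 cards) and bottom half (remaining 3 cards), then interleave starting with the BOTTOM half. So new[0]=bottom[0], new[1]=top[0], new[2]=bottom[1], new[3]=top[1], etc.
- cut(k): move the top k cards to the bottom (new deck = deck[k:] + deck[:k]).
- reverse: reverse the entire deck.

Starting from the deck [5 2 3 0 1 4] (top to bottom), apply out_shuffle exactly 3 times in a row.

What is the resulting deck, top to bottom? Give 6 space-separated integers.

Answer: 5 3 1 2 0 4

Derivation:
After op 1 (out_shuffle): [5 0 2 1 3 4]
After op 2 (out_shuffle): [5 1 0 3 2 4]
After op 3 (out_shuffle): [5 3 1 2 0 4]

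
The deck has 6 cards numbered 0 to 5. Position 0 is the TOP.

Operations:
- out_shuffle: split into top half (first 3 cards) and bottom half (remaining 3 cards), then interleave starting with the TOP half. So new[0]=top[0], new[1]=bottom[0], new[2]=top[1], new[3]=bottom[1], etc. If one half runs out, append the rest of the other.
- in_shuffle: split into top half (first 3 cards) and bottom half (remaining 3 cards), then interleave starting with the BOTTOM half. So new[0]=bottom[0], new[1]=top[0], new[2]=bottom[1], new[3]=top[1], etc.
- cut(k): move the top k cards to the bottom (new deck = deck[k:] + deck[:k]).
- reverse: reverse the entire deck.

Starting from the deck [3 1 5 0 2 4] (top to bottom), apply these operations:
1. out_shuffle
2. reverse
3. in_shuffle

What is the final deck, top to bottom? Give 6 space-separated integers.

After op 1 (out_shuffle): [3 0 1 2 5 4]
After op 2 (reverse): [4 5 2 1 0 3]
After op 3 (in_shuffle): [1 4 0 5 3 2]

Answer: 1 4 0 5 3 2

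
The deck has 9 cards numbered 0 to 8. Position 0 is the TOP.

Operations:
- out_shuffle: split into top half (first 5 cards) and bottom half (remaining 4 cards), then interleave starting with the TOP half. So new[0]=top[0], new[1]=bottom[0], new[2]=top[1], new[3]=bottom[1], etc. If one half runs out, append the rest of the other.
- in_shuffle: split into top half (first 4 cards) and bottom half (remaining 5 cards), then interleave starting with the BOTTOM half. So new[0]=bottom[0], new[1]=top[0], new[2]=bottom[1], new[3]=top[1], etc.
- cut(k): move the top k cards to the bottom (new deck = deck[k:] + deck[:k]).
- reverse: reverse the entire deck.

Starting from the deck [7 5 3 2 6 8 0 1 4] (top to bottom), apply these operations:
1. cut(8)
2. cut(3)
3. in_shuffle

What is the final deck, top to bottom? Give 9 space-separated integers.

After op 1 (cut(8)): [4 7 5 3 2 6 8 0 1]
After op 2 (cut(3)): [3 2 6 8 0 1 4 7 5]
After op 3 (in_shuffle): [0 3 1 2 4 6 7 8 5]

Answer: 0 3 1 2 4 6 7 8 5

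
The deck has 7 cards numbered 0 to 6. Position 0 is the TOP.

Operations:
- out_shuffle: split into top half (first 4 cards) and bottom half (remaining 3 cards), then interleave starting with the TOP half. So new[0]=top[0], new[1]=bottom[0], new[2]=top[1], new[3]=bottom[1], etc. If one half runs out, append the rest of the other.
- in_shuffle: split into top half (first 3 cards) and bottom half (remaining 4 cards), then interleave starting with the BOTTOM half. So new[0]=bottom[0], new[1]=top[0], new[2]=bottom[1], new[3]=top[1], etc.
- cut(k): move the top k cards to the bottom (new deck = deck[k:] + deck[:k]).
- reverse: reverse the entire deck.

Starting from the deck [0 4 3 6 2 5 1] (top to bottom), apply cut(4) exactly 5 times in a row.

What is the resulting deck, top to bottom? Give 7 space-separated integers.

Answer: 1 0 4 3 6 2 5

Derivation:
After op 1 (cut(4)): [2 5 1 0 4 3 6]
After op 2 (cut(4)): [4 3 6 2 5 1 0]
After op 3 (cut(4)): [5 1 0 4 3 6 2]
After op 4 (cut(4)): [3 6 2 5 1 0 4]
After op 5 (cut(4)): [1 0 4 3 6 2 5]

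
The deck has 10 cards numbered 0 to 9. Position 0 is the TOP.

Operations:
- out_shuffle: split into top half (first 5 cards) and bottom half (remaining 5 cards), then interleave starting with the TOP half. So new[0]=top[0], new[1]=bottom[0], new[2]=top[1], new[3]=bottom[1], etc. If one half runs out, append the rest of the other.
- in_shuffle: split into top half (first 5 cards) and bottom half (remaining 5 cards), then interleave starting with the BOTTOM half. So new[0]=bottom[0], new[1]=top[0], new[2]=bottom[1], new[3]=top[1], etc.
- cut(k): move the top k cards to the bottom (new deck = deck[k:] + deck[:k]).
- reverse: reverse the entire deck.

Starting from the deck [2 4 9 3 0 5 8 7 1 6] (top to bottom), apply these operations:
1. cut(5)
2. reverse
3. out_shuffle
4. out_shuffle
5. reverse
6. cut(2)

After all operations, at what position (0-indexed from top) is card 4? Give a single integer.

Answer: 4

Derivation:
After op 1 (cut(5)): [5 8 7 1 6 2 4 9 3 0]
After op 2 (reverse): [0 3 9 4 2 6 1 7 8 5]
After op 3 (out_shuffle): [0 6 3 1 9 7 4 8 2 5]
After op 4 (out_shuffle): [0 7 6 4 3 8 1 2 9 5]
After op 5 (reverse): [5 9 2 1 8 3 4 6 7 0]
After op 6 (cut(2)): [2 1 8 3 4 6 7 0 5 9]
Card 4 is at position 4.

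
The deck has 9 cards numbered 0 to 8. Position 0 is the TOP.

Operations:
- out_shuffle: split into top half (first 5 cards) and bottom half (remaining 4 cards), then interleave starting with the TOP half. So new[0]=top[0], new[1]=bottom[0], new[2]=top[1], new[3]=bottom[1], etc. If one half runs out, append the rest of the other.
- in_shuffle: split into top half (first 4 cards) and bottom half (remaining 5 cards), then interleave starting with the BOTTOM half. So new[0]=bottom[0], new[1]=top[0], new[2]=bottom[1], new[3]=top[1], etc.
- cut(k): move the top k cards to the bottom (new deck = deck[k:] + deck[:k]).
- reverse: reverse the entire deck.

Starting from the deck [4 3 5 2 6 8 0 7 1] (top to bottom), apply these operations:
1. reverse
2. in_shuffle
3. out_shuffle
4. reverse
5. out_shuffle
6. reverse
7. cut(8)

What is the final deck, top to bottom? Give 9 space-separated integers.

After op 1 (reverse): [1 7 0 8 6 2 5 3 4]
After op 2 (in_shuffle): [6 1 2 7 5 0 3 8 4]
After op 3 (out_shuffle): [6 0 1 3 2 8 7 4 5]
After op 4 (reverse): [5 4 7 8 2 3 1 0 6]
After op 5 (out_shuffle): [5 3 4 1 7 0 8 6 2]
After op 6 (reverse): [2 6 8 0 7 1 4 3 5]
After op 7 (cut(8)): [5 2 6 8 0 7 1 4 3]

Answer: 5 2 6 8 0 7 1 4 3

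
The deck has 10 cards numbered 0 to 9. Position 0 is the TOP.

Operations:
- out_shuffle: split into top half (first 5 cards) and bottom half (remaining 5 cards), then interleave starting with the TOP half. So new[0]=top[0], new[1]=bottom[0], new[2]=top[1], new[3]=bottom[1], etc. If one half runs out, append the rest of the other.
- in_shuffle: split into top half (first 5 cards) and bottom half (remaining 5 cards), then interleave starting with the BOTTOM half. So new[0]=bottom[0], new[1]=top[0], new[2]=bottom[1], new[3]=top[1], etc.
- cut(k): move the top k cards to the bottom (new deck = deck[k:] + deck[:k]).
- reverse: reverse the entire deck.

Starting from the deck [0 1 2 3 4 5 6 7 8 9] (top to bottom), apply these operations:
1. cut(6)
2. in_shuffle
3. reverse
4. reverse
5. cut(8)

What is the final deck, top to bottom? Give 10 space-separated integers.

Answer: 5 0 1 6 2 7 3 8 4 9

Derivation:
After op 1 (cut(6)): [6 7 8 9 0 1 2 3 4 5]
After op 2 (in_shuffle): [1 6 2 7 3 8 4 9 5 0]
After op 3 (reverse): [0 5 9 4 8 3 7 2 6 1]
After op 4 (reverse): [1 6 2 7 3 8 4 9 5 0]
After op 5 (cut(8)): [5 0 1 6 2 7 3 8 4 9]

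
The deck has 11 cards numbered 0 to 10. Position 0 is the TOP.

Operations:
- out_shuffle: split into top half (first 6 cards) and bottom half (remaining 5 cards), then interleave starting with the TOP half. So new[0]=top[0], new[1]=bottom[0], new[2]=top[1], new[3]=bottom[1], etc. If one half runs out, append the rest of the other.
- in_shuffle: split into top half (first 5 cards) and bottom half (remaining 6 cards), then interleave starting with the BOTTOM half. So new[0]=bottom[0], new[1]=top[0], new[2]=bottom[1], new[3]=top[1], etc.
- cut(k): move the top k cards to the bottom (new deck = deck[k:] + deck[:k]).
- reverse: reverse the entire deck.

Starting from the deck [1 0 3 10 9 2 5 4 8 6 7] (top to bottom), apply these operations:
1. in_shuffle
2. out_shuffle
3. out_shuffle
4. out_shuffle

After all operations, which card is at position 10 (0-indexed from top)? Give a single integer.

After op 1 (in_shuffle): [2 1 5 0 4 3 8 10 6 9 7]
After op 2 (out_shuffle): [2 8 1 10 5 6 0 9 4 7 3]
After op 3 (out_shuffle): [2 0 8 9 1 4 10 7 5 3 6]
After op 4 (out_shuffle): [2 10 0 7 8 5 9 3 1 6 4]
Position 10: card 4.

Answer: 4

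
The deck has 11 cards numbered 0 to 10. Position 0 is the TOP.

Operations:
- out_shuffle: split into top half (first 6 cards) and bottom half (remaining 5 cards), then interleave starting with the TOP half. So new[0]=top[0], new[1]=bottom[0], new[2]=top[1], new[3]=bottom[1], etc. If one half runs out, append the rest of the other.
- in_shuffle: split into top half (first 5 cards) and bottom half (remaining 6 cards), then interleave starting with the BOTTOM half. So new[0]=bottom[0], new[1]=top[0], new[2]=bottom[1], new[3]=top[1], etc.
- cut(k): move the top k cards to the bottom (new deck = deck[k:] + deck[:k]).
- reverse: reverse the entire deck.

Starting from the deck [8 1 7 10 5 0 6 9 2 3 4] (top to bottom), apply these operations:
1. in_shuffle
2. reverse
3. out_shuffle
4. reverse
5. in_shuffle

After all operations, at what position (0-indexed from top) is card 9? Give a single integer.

Answer: 8

Derivation:
After op 1 (in_shuffle): [0 8 6 1 9 7 2 10 3 5 4]
After op 2 (reverse): [4 5 3 10 2 7 9 1 6 8 0]
After op 3 (out_shuffle): [4 9 5 1 3 6 10 8 2 0 7]
After op 4 (reverse): [7 0 2 8 10 6 3 1 5 9 4]
After op 5 (in_shuffle): [6 7 3 0 1 2 5 8 9 10 4]
Card 9 is at position 8.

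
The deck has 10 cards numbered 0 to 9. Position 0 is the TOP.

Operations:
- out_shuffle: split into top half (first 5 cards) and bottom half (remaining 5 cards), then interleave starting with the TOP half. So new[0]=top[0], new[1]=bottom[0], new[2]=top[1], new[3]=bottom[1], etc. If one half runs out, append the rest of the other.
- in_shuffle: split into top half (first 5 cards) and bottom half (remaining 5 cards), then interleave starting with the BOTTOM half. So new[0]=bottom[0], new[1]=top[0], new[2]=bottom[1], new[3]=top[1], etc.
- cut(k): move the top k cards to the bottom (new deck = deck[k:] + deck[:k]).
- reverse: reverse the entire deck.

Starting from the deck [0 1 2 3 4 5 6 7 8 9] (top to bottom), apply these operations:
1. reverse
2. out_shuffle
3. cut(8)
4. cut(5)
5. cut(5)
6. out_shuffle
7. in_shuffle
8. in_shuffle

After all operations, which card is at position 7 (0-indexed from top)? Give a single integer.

Answer: 3

Derivation:
After op 1 (reverse): [9 8 7 6 5 4 3 2 1 0]
After op 2 (out_shuffle): [9 4 8 3 7 2 6 1 5 0]
After op 3 (cut(8)): [5 0 9 4 8 3 7 2 6 1]
After op 4 (cut(5)): [3 7 2 6 1 5 0 9 4 8]
After op 5 (cut(5)): [5 0 9 4 8 3 7 2 6 1]
After op 6 (out_shuffle): [5 3 0 7 9 2 4 6 8 1]
After op 7 (in_shuffle): [2 5 4 3 6 0 8 7 1 9]
After op 8 (in_shuffle): [0 2 8 5 7 4 1 3 9 6]
Position 7: card 3.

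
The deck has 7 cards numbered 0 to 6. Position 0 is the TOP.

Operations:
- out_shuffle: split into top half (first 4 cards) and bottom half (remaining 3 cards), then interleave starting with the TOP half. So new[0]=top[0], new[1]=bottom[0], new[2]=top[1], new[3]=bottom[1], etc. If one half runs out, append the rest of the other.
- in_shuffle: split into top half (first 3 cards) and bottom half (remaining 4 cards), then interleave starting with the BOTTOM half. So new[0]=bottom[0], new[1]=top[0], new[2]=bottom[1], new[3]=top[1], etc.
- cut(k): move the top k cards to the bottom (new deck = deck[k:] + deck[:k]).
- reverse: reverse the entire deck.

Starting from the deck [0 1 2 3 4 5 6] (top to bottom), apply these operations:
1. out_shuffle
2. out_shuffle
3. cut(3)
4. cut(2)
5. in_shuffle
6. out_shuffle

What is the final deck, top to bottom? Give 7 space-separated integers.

After op 1 (out_shuffle): [0 4 1 5 2 6 3]
After op 2 (out_shuffle): [0 2 4 6 1 3 5]
After op 3 (cut(3)): [6 1 3 5 0 2 4]
After op 4 (cut(2)): [3 5 0 2 4 6 1]
After op 5 (in_shuffle): [2 3 4 5 6 0 1]
After op 6 (out_shuffle): [2 6 3 0 4 1 5]

Answer: 2 6 3 0 4 1 5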